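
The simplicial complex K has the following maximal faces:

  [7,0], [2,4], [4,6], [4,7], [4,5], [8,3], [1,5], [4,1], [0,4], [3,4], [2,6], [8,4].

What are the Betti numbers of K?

Order the vertices as 0 < 1 < 2 < 3 < 4 < 5 < 6 < 7 < 8. Listing each simplex with vertices in this order, K has dimension 1 with simplices:

  0-simplices (9): [0], [1], [2], [3], [4], [5], [6], [7], [8]
  1-simplices (12): [0,4], [0,7], [1,4], [1,5], [2,4], [2,6], [3,4], [3,8], [4,5], [4,6], [4,7], [4,8]

Hence C_0 ≅ Z^9, C_1 ≅ Z^12.

Boundary ∂_1: C_1 → C_0 maps an edge to its endpoints' difference, ∂[p,q] = q − p.
As a 9×12 matrix over Z this has rank 8, with invariant factors (1,1,1,1,1,1,1,1).

Computing H_k = (kernel of ∂_k) / (image of ∂_{k+1}):

  H_0: rank C_0 − rank ∂_1 = 9 − 8 = 1, and the invariant factors of ∂_1 are all 1, so H_0 = Z.
  H_1: rank ker ∂_1 − rank ∂_2 = (12 − 8) − 0 = 4, and there is no ∂_2, so H_1 = Z^4.

As a check, the Euler characteristic is 9 − 12 = -3, which agrees with 1 − 4 = -3.
(K is a triangulation of a wedge of 4 circles.)

Hence the Betti numbers are b_0 = 1, b_1 = 4.

b_0 = 1, b_1 = 4.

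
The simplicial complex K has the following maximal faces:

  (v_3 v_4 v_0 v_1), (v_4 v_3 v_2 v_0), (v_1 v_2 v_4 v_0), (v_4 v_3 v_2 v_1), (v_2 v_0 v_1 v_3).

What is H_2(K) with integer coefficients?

H_2 = 0.

K has 5 vertices, 10 edges, 10 triangles, 5 3-simplices.
rank ∂_2 = 6, rank ∂_3 = 4 ⇒ b_2 = 10 − 6 − 4 = 0; all invariant factors of ∂_3 are 1 so no torsion. So H_2 ≅ 0.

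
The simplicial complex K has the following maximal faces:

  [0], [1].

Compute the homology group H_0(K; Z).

H_0 = Z^2.

We work with the vertex ordering 0 < 1. The simplices of K, each written with vertices in increasing order, are:

  0-simplices (2): [0], [1]

giving chain groups C_0 ≅ Z^2.

Now H_k = ker ∂_k / im ∂_{k+1}, so:

  H_0: rank C_0 − rank ∂_1 = 2 − 0 = 2, and there is no ∂_1, so H_0 = Z^2.

(K is a triangulation of a set of 2 points.)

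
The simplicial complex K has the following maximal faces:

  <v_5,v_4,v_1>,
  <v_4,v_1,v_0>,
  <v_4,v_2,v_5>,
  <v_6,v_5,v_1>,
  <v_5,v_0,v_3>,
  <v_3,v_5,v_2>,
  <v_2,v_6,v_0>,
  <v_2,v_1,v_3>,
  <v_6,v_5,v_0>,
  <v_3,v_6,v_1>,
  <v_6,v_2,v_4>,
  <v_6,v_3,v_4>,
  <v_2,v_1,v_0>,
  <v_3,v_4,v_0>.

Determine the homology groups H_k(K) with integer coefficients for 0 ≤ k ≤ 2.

H_0 = Z,  H_1 = Z^2,  H_2 = Z.

K has 7 vertices, 21 edges, 14 triangles.
rank ∂_0 = 0, rank ∂_1 = 6 ⇒ b_0 = 7 − 0 − 6 = 1; all invariant factors of ∂_1 are 1 so no torsion. So H_0 ≅ Z.
rank ∂_1 = 6, rank ∂_2 = 13 ⇒ b_1 = 21 − 6 − 13 = 2; all invariant factors of ∂_2 are 1 so no torsion. So H_1 ≅ Z^2.
rank ∂_2 = 13, rank ∂_3 = 0 ⇒ b_2 = 14 − 13 − 0 = 1. So H_2 ≅ Z.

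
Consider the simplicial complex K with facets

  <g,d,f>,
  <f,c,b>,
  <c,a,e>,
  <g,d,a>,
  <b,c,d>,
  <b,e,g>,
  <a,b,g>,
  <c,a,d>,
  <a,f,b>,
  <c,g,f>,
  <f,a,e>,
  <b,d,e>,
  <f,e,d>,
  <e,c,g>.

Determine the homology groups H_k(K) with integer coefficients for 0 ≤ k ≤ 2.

We work with the vertex ordering a < b < c < d < e < f < g. The simplices of K, each written with vertices in increasing order, are:

  0-simplices (7): a, b, c, d, e, f, g
  1-simplices (21): ab, ac, ad, ae, af, ag, bc, bd, be, bf, bg, cd, ce, cf, cg, de, df, dg, ef, eg, fg
  2-simplices (14): abf, abg, acd, ace, adg, aef, bcd, bcf, bde, beg, ceg, cfg, def, dfg

giving chain groups C_0 ≅ Z^7, C_1 ≅ Z^21, C_2 ≅ Z^14.

Boundary ∂_1: C_1 → C_0 is given by ∂[p,q] = [q] − [p]. For instance
  ∂be = e − b.
As a 7×21 matrix over Z this has rank 6, with invariant factors (1,1,1,1,1,1).

Boundary ∂_2: C_2 → C_1 acts by ∂[p,q,r] = [q,r] − [p,r] + [p,q]. For instance
  ∂acd = cd − ad + ac,
  ∂dfg = fg − dg + df.
The 21×14 boundary matrix has rank 13 and Smith normal form diag(1,1,1,1,1,1,1,1,1,1,1,1,1).

From H_k ≅ ker(∂_k) / im(∂_{k+1}) we obtain:

  H_0: rank C_0 − rank ∂_1 = 7 − 6 = 1, and the invariant factors of ∂_1 are all 1, so H_0 = Z.
  H_1: rank ker ∂_1 − rank ∂_2 = (21 − 6) − 13 = 2, and the invariant factors of ∂_2 are all 1, so H_1 = Z^2.
  H_2: rank ker ∂_2 − rank ∂_3 = (14 − 13) − 0 = 1, and there is no ∂_3, so H_2 = Z.

(K is a triangulation of the torus T^2.)

H_0 ≅ Z,  H_1 ≅ Z^2,  H_2 ≅ Z.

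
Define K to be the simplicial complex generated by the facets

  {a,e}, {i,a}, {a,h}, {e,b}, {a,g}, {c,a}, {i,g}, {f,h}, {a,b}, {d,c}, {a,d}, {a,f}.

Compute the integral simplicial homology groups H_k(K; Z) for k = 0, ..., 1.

Order the vertices as a < b < c < d < e < f < g < h < i. Listing each simplex with vertices in this order, K has dimension 1 with simplices:

  0-simplices (9): a, b, c, d, e, f, g, h, i
  1-simplices (12): ab, ac, ad, ae, af, ag, ah, ai, be, cd, fh, gi

so the chain groups are C_0 ≅ Z^9, C_1 ≅ Z^12.

∂_1: C_1 → C_0 is given by ∂[p,q] = [q] − [p].
This gives a 9×12 integer matrix of rank 8; reducing to Smith normal form yields diagonal entries (1,1,1,1,1,1,1,1).

Computing H_k = (kernel of ∂_k) / (image of ∂_{k+1}):

  H_0: rank C_0 − rank ∂_1 = 9 − 8 = 1, and the invariant factors of ∂_1 are all 1, so H_0 = Z.
  H_1: rank ker ∂_1 − rank ∂_2 = (12 − 8) − 0 = 4, and there is no ∂_2, so H_1 = Z^4.

As a check, the Euler characteristic is 9 − 12 = -3, which agrees with 1 − 4 = -3.

H_0 = Z,  H_1 = Z^4.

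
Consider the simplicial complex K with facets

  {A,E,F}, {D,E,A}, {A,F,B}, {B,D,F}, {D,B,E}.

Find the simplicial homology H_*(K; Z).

Fix the vertex order A < B < D < E < F and write every simplex with vertices in increasing order. Then dim K = 2 and the simplices of K are:

  0-simplices (5): A, B, D, E, F
  1-simplices (10): AB, AD, AE, AF, BD, BE, BF, DE, DF, EF
  2-simplices (5): ABF, ADE, AEF, BDE, BDF

giving chain groups C_0 ≅ Z^5, C_1 ≅ Z^10, C_2 ≅ Z^5.

The boundary map ∂_1: C_1 → C_0 maps an edge to its endpoints' difference, ∂[p,q] = q − p. For instance
  ∂BE = E − B.
The 5×10 boundary matrix has rank 4 and Smith normal form diag(1,1,1,1).

Boundary ∂_2: C_2 → C_1 acts by ∂[p,q,r] = [q,r] − [p,r] + [p,q]. For instance
  ∂BDF = DF − BF + BD,
  ∂AEF = EF − AF + AE.
The resulting 10×5 matrix has rank 5, and its Smith normal form has invariant factors (1,1,1,1,1).

Reading off H_k = ker ∂_k / im ∂_{k+1}:

  H_0: rank C_0 − rank ∂_1 = 5 − 4 = 1, and the invariant factors of ∂_1 are all 1, so H_0 ≅ Z.
  H_1: rank ker ∂_1 − rank ∂_2 = (10 − 4) − 5 = 1, and the invariant factors of ∂_2 are all 1, so H_1 ≅ Z.
  H_2: rank ker ∂_2 − rank ∂_3 = (5 − 5) − 0 = 0, and there is no ∂_3, so H_2 ≅ 0.

H_0 = Z,  H_1 = Z,  H_2 = 0.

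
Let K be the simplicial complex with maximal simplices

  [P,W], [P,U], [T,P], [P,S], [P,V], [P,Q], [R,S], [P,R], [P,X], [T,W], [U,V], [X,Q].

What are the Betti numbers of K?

Take the total order P < Q < R < S < T < U < V < W < X on the vertex set. Then K (dimension 1) consists of the simplices:

  0-simplices (9): P, Q, R, S, T, U, V, W, X
  1-simplices (12): PQ, PR, PS, PT, PU, PV, PW, PX, QX, RS, TW, UV

so the chain groups are C_0 ≅ Z^9, C_1 ≅ Z^12.

The boundary map ∂_1: C_1 → C_0 is given by ∂[p,q] = [q] − [p]. For instance
  ∂RS = S − R.
The resulting 9×12 matrix has rank 8, and its Smith normal form has invariant factors (1,1,1,1,1,1,1,1).

Computing H_k = (kernel of ∂_k) / (image of ∂_{k+1}):

  H_0: rank C_0 − rank ∂_1 = 9 − 8 = 1, and the invariant factors of ∂_1 are all 1, so H_0 ≅ Z.
  H_1: rank ker ∂_1 − rank ∂_2 = (12 − 8) − 0 = 4, and there is no ∂_2, so H_1 ≅ Z^4.

Hence the Betti numbers are b_0 = 1, b_1 = 4.

b_0 = 1, b_1 = 4.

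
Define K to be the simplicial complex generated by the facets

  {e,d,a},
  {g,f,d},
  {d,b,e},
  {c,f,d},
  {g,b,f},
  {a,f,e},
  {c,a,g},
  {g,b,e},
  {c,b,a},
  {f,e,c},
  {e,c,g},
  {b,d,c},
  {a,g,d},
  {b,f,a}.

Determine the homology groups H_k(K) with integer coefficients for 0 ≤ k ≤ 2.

Take the total order a < b < c < d < e < f < g on the vertex set. Then K (dimension 2) consists of the simplices:

  0-simplices (7): a, b, c, d, e, f, g
  1-simplices (21): ab, ac, ad, ae, af, ag, bc, bd, be, bf, bg, cd, ce, cf, cg, de, df, dg, ef, eg, fg
  2-simplices (14): abc, abf, acg, ade, adg, aef, bcd, bde, beg, bfg, cdf, cef, ceg, dfg

so the chain groups are C_0 ≅ Z^7, C_1 ≅ Z^21, C_2 ≅ Z^14.

Boundary ∂_1: C_1 → C_0 maps an edge to its endpoints' difference, ∂[p,q] = q − p.
The 7×21 boundary matrix has rank 6 and Smith normal form diag(1,1,1,1,1,1).

The boundary map ∂_2: C_2 → C_1 acts by ∂[p,q,r] = [q,r] − [p,r] + [p,q]. For instance
  ∂cef = ef − cf + ce,
  ∂abf = bf − af + ab.
The resulting 21×14 matrix has rank 13, and its Smith normal form has invariant factors (1,1,1,1,1,1,1,1,1,1,1,1,1).

Computing H_k = (kernel of ∂_k) / (image of ∂_{k+1}):

  H_0: rank C_0 − rank ∂_1 = 7 − 6 = 1, and the invariant factors of ∂_1 are all 1, so H_0 ≅ Z.
  H_1: rank ker ∂_1 − rank ∂_2 = (21 − 6) − 13 = 2, and the invariant factors of ∂_2 are all 1, so H_1 ≅ Z^2.
  H_2: rank ker ∂_2 − rank ∂_3 = (14 − 13) − 0 = 1, and there is no ∂_3, so H_2 ≅ Z.

H_0 ≅ Z,  H_1 ≅ Z^2,  H_2 ≅ Z.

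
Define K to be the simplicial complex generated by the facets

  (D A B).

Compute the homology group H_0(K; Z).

H_0 = Z.

Take the total order A < B < D on the vertex set. Then K (dimension 2) consists of the simplices:

  0-simplices (3): A, B, D
  1-simplices (3): AB, AD, BD
  2-simplices (1): ABD

so the chain groups are C_0 ≅ Z^3, C_1 ≅ Z^3, C_2 ≅ Z^1.

Boundary ∂_1: C_1 → C_0 sends each edge [p,q] (with p < q) to q − p.
This gives a 3×3 integer matrix of rank 2; reducing to Smith normal form yields diagonal entries (1,1).

Boundary ∂_2: C_2 → C_1 acts by ∂[p,q,r] = [q,r] − [p,r] + [p,q]. For instance
  ∂ABD = BD − AD + AB.
The 3×1 boundary matrix has rank 1 and Smith normal form diag(1).

Reading off H_k = ker ∂_k / im ∂_{k+1}:

  H_0: rank C_0 − rank ∂_1 = 3 − 2 = 1, and the invariant factors of ∂_1 are all 1, so H_0 = Z.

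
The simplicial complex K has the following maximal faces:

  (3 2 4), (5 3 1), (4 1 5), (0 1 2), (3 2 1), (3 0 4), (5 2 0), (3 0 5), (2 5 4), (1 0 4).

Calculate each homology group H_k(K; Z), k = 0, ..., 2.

H_0 ≅ Z,  H_1 ≅ Z/2,  H_2 = 0.

Fix the vertex order 0 < 1 < 2 < 3 < 4 < 5 and write every simplex with vertices in increasing order. Then dim K = 2 and the simplices of K are:

  0-simplices (6): [0], [1], [2], [3], [4], [5]
  1-simplices (15): [0,1], [0,2], [0,3], [0,4], [0,5], [1,2], [1,3], [1,4], [1,5], [2,3], [2,4], [2,5], [3,4], [3,5], [4,5]
  2-simplices (10): [0,1,2], [0,1,4], [0,2,5], [0,3,4], [0,3,5], [1,2,3], [1,3,5], [1,4,5], [2,3,4], [2,4,5]

so the chain groups are C_0 ≅ Z^6, C_1 ≅ Z^15, C_2 ≅ Z^10.

∂_1: C_1 → C_0 sends each edge [p,q] (with p < q) to q − p. For instance
  ∂[3,4] = [4] − [3].
The resulting 6×15 matrix has rank 5, and its Smith normal form has invariant factors (1,1,1,1,1).

∂_2: C_2 → C_1 acts by ∂[p,q,r] = [q,r] − [p,r] + [p,q]. For instance
  ∂[2,3,4] = [3,4] − [2,4] + [2,3],
  ∂[0,1,2] = [1,2] − [0,2] + [0,1].
This gives a 15×10 integer matrix of rank 10; reducing to Smith normal form yields diagonal entries (1,1,1,1,1,1,1,1,1,2).

From H_k ≅ ker(∂_k) / im(∂_{k+1}) we obtain:

  H_0: rank C_0 − rank ∂_1 = 6 − 5 = 1, and the invariant factors of ∂_1 are all 1, so H_0 = Z.
  H_1: rank ker ∂_1 − rank ∂_2 = (15 − 5) − 10 = 0, and ∂_2 has invariant factor 2 > 1, so H_1 = Z/2.
  H_2: rank ker ∂_2 − rank ∂_3 = (10 − 10) − 0 = 0, and there is no ∂_3, so H_2 = 0.

As a check, the Euler characteristic is 6 − 15 + 10 = 1, which agrees with 1 − 0 + 0 = 1.
(K is a triangulation of the real projective plane RP^2.)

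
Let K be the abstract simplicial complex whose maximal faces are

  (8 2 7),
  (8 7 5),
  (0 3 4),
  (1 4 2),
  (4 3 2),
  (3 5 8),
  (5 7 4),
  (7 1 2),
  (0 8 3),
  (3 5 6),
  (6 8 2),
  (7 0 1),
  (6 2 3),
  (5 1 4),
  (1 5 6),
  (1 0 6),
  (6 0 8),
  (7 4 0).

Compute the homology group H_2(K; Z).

Order the vertices as 0 < 1 < 2 < 3 < 4 < 5 < 6 < 7 < 8. Listing each simplex with vertices in this order, K has dimension 2 with simplices:

  0-simplices (9): [0], [1], [2], [3], [4], [5], [6], [7], [8]
  1-simplices (27): (27 of them)
  2-simplices (18): [0,1,6], [0,1,7], [0,3,4], [0,3,8], [0,4,7], [0,6,8], [1,2,4], [1,2,7], [1,4,5], [1,5,6], [2,3,4], [2,3,6], [2,6,8], [2,7,8], [3,5,6], [3,5,8], [4,5,7], [5,7,8]

Hence C_0 ≅ Z^9, C_1 ≅ Z^27, C_2 ≅ Z^18.

Boundary ∂_1: C_1 → C_0 sends each edge [p,q] (with p < q) to q − p. For instance
  ∂[0,3] = [3] − [0].
The resulting 9×27 matrix has rank 8, and its Smith normal form has invariant factors (1,1,1,1,1,1,1,1).

∂_2: C_2 → C_1 acts by ∂[p,q,r] = [q,r] − [p,r] + [p,q]. For instance
  ∂[0,3,4] = [3,4] − [0,4] + [0,3],
  ∂[1,4,5] = [4,5] − [1,5] + [1,4].
The 27×18 boundary matrix has rank 18 and Smith normal form diag(1,1,1,1,1,1,1,1,1,1,1,1,1,1,1,1,1,2).

Computing H_k = (kernel of ∂_k) / (image of ∂_{k+1}):

  H_2: rank ker ∂_2 − rank ∂_3 = (18 − 18) − 0 = 0, and there is no ∂_3, so H_2 ≅ 0.

(K is a triangulation of the Klein bottle.)

H_2 ≅ 0.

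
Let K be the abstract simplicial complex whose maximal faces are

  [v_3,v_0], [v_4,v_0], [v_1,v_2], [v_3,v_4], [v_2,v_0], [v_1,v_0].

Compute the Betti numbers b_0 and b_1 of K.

We work with the vertex ordering v_0 < v_1 < v_2 < v_3 < v_4. The simplices of K, each written with vertices in increasing order, are:

  0-simplices (5): [v_0], [v_1], [v_2], [v_3], [v_4]
  1-simplices (6): [v_0,v_1], [v_0,v_2], [v_0,v_3], [v_0,v_4], [v_1,v_2], [v_3,v_4]

giving chain groups C_0 ≅ Z^5, C_1 ≅ Z^6.

∂_1: C_1 → C_0 sends each edge [p,q] (with p < q) to q − p.
This gives a 5×6 integer matrix of rank 4; reducing to Smith normal form yields diagonal entries (1,1,1,1).

Reading off H_k = ker ∂_k / im ∂_{k+1}:

  H_0: rank C_0 − rank ∂_1 = 5 − 4 = 1, and the invariant factors of ∂_1 are all 1, so H_0 ≅ Z.
  H_1: rank ker ∂_1 − rank ∂_2 = (6 − 4) − 0 = 2, and there is no ∂_2, so H_1 ≅ Z^2.

Hence the Betti numbers are b_0 = 1, b_1 = 2.

b_0 = 1, b_1 = 2.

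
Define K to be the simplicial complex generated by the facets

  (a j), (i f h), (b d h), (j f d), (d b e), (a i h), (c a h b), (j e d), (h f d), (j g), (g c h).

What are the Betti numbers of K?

b_0 = 1, b_1 = 2, b_2 = 0, b_3 = 0.

We work with the vertex ordering a < b < c < d < e < f < g < h < i < j. The simplices of K, each written with vertices in increasing order, are:

  0-simplices (10): a, b, c, d, e, f, g, h, i, j
  1-simplices (22): ab, ac, ah, ai, aj, bc, bd, be, bh, cg, ch, de, df, dh, dj, ej, fh, fi, fj, gh, gj, hi
  2-simplices (12): abc, abh, ach, ahi, bch, bde, bdh, cgh, dej, dfh, dfj, fhi
  3-simplices (1): abch

giving chain groups C_0 ≅ Z^10, C_1 ≅ Z^22, C_2 ≅ Z^12, C_3 ≅ Z^1.

The boundary map ∂_1: C_1 → C_0 is given by ∂[p,q] = [q] − [p].
The resulting 10×22 matrix has rank 9, and its Smith normal form has invariant factors (1,1,1,1,1,1,1,1,1).

The boundary map ∂_2: C_2 → C_1 maps a triangle to the signed sum of its edges. For instance
  ∂dfj = fj − dj + df,
  ∂ahi = hi − ai + ah.
As a 22×12 matrix over Z this has rank 11, with invariant factors (1,1,1,1,1,1,1,1,1,1,1).

The boundary map ∂_3: C_3 → C_2 sends each 3-simplex σ to the alternating sum Σ_i (−1)^i (σ with its i-th vertex removed). For instance
  ∂abch = bch − ach + abh − abc.
The resulting 12×1 matrix has rank 1, and its Smith normal form has invariant factors (1).

Computing H_k = (kernel of ∂_k) / (image of ∂_{k+1}):

  H_0: rank C_0 − rank ∂_1 = 10 − 9 = 1, and the invariant factors of ∂_1 are all 1, so H_0 ≅ Z.
  H_1: rank ker ∂_1 − rank ∂_2 = (22 − 9) − 11 = 2, and the invariant factors of ∂_2 are all 1, so H_1 ≅ Z^2.
  H_2: rank ker ∂_2 − rank ∂_3 = (12 − 11) − 1 = 0, and the invariant factors of ∂_3 are all 1, so H_2 ≅ 0.
  H_3: rank ker ∂_3 − rank ∂_4 = (1 − 1) − 0 = 0, and there is no ∂_4, so H_3 ≅ 0.

Hence the Betti numbers are b_0 = 1, b_1 = 2, b_2 = 0, b_3 = 0.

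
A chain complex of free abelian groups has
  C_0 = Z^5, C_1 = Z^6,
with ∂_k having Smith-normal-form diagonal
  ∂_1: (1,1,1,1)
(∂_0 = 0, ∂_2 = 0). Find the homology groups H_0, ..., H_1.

H_0 ≅ Z,  H_1 ≅ Z^2.

H_0: b_0 = 5 − 0 − 4 = 1; torsion from ∂_1 factors > 1: none. So H_0 ≅ Z.
H_1: b_1 = 6 − 4 − 0 = 2; torsion from ∂_2 factors > 1: none. So H_1 ≅ Z^2.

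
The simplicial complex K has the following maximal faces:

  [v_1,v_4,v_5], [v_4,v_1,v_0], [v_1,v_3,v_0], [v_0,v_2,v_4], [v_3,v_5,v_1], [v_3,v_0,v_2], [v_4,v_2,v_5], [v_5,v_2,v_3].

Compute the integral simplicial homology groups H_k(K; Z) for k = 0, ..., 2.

We work with the vertex ordering v_0 < v_1 < v_2 < v_3 < v_4 < v_5. The simplices of K, each written with vertices in increasing order, are:

  0-simplices (6): [v_0], [v_1], [v_2], [v_3], [v_4], [v_5]
  1-simplices (12): [v_0,v_1], [v_0,v_2], [v_0,v_3], [v_0,v_4], [v_1,v_3], [v_1,v_4], [v_1,v_5], [v_2,v_3], [v_2,v_4], [v_2,v_5], [v_3,v_5], [v_4,v_5]
  2-simplices (8): [v_0,v_1,v_3], [v_0,v_1,v_4], [v_0,v_2,v_3], [v_0,v_2,v_4], [v_1,v_3,v_5], [v_1,v_4,v_5], [v_2,v_3,v_5], [v_2,v_4,v_5]

Hence C_0 ≅ Z^6, C_1 ≅ Z^12, C_2 ≅ Z^8.

∂_1: C_1 → C_0 is given by ∂[p,q] = [q] − [p]. For instance
  ∂[v_2,v_3] = [v_3] − [v_2].
The resulting 6×12 matrix has rank 5, and its Smith normal form has invariant factors (1,1,1,1,1).

∂_2: C_2 → C_1 maps a triangle to the signed sum of its edges. For instance
  ∂[v_0,v_2,v_4] = [v_2,v_4] − [v_0,v_4] + [v_0,v_2],
  ∂[v_2,v_4,v_5] = [v_4,v_5] − [v_2,v_5] + [v_2,v_4].
This gives a 12×8 integer matrix of rank 7; reducing to Smith normal form yields diagonal entries (1,1,1,1,1,1,1).

Computing H_k = (kernel of ∂_k) / (image of ∂_{k+1}):

  H_0: rank C_0 − rank ∂_1 = 6 − 5 = 1, and the invariant factors of ∂_1 are all 1, so H_0 ≅ Z.
  H_1: rank ker ∂_1 − rank ∂_2 = (12 − 5) − 7 = 0, and the invariant factors of ∂_2 are all 1, so H_1 ≅ 0.
  H_2: rank ker ∂_2 − rank ∂_3 = (8 − 7) − 0 = 1, and there is no ∂_3, so H_2 ≅ Z.

(K is a triangulation of the 2-sphere S^2.)

H_0 ≅ Z,  H_1 = 0,  H_2 ≅ Z.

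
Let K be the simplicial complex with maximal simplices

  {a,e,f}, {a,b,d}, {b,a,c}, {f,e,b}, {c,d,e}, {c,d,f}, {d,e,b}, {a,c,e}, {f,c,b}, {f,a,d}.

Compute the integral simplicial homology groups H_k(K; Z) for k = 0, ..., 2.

Take the total order a < b < c < d < e < f on the vertex set. Then K (dimension 2) consists of the simplices:

  0-simplices (6): a, b, c, d, e, f
  1-simplices (15): ab, ac, ad, ae, af, bc, bd, be, bf, cd, ce, cf, de, df, ef
  2-simplices (10): abc, abd, ace, adf, aef, bcf, bde, bef, cde, cdf

giving chain groups C_0 ≅ Z^6, C_1 ≅ Z^15, C_2 ≅ Z^10.

Boundary ∂_1: C_1 → C_0 sends each edge [p,q] (with p < q) to q − p.
This gives a 6×15 integer matrix of rank 5; reducing to Smith normal form yields diagonal entries (1,1,1,1,1).

The boundary map ∂_2: C_2 → C_1 sends each 2-simplex [p,q,r] to [q,r] − [p,r] + [p,q]. For instance
  ∂aef = ef − af + ae,
  ∂bde = de − be + bd.
As a 15×10 matrix over Z this has rank 10, with invariant factors (1,1,1,1,1,1,1,1,1,2).

Reading off H_k = ker ∂_k / im ∂_{k+1}:

  H_0: rank C_0 − rank ∂_1 = 6 − 5 = 1, and the invariant factors of ∂_1 are all 1, so H_0 ≅ Z.
  H_1: rank ker ∂_1 − rank ∂_2 = (15 − 5) − 10 = 0, and ∂_2 has invariant factor 2 > 1, so H_1 ≅ Z/2.
  H_2: rank ker ∂_2 − rank ∂_3 = (10 − 10) − 0 = 0, and there is no ∂_3, so H_2 ≅ 0.

(K is a triangulation of the real projective plane RP^2.)

H_0 = Z,  H_1 = Z/2,  H_2 = 0.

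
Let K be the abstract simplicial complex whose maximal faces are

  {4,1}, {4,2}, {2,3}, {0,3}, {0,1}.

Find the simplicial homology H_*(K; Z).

Order the vertices as 0 < 1 < 2 < 3 < 4. Listing each simplex with vertices in this order, K has dimension 1 with simplices:

  0-simplices (5): [0], [1], [2], [3], [4]
  1-simplices (5): [0,1], [0,3], [1,4], [2,3], [2,4]

so the chain groups are C_0 ≅ Z^5, C_1 ≅ Z^5.

The boundary map ∂_1: C_1 → C_0 sends each edge [p,q] (with p < q) to q − p. For instance
  ∂[0,1] = [1] − [0].
As a 5×5 matrix over Z this has rank 4, with invariant factors (1,1,1,1).

Reading off H_k = ker ∂_k / im ∂_{k+1}:

  H_0: rank C_0 − rank ∂_1 = 5 − 4 = 1, and the invariant factors of ∂_1 are all 1, so H_0 ≅ Z.
  H_1: rank ker ∂_1 − rank ∂_2 = (5 − 4) − 0 = 1, and there is no ∂_2, so H_1 ≅ Z.

As a check, the Euler characteristic is 5 − 5 = 0, which agrees with 1 − 1 = 0.

H_0 ≅ Z,  H_1 ≅ Z.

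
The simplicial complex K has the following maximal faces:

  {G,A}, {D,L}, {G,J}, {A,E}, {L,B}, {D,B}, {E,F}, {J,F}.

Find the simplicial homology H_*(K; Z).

H_0 = Z^2,  H_1 = Z^2.

K has 8 vertices, 8 edges.
rank ∂_0 = 0, rank ∂_1 = 6 ⇒ b_0 = 8 − 0 − 6 = 2; all invariant factors of ∂_1 are 1 so no torsion. So H_0 = Z^2.
rank ∂_1 = 6, rank ∂_2 = 0 ⇒ b_1 = 8 − 6 − 0 = 2. So H_1 = Z^2.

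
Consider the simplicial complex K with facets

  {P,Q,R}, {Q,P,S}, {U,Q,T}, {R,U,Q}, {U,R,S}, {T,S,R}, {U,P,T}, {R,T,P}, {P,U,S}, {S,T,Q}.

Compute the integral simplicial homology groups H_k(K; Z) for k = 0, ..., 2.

Fix the vertex order P < Q < R < S < T < U and write every simplex with vertices in increasing order. Then dim K = 2 and the simplices of K are:

  0-simplices (6): P, Q, R, S, T, U
  1-simplices (15): PQ, PR, PS, PT, PU, QR, QS, QT, QU, RS, RT, RU, ST, SU, TU
  2-simplices (10): PQR, PQS, PRT, PSU, PTU, QRU, QST, QTU, RST, RSU

giving chain groups C_0 ≅ Z^6, C_1 ≅ Z^15, C_2 ≅ Z^10.

Boundary ∂_1: C_1 → C_0 sends each edge [p,q] (with p < q) to q − p. For instance
  ∂PS = S − P.
This gives a 6×15 integer matrix of rank 5; reducing to Smith normal form yields diagonal entries (1,1,1,1,1).

Boundary ∂_2: C_2 → C_1 acts by ∂[p,q,r] = [q,r] − [p,r] + [p,q]. For instance
  ∂RSU = SU − RU + RS,
  ∂PSU = SU − PU + PS.
As a 15×10 matrix over Z this has rank 10, with invariant factors (1,1,1,1,1,1,1,1,1,2).

From H_k ≅ ker(∂_k) / im(∂_{k+1}) we obtain:

  H_0: rank C_0 − rank ∂_1 = 6 − 5 = 1, and the invariant factors of ∂_1 are all 1, so H_0 = Z.
  H_1: rank ker ∂_1 − rank ∂_2 = (15 − 5) − 10 = 0, and ∂_2 has invariant factor 2 > 1, so H_1 = Z/2Z.
  H_2: rank ker ∂_2 − rank ∂_3 = (10 − 10) − 0 = 0, and there is no ∂_3, so H_2 = 0.

As a check, the Euler characteristic is 6 − 15 + 10 = 1, which agrees with 1 − 0 + 0 = 1.

H_0 = Z,  H_1 = Z/2Z,  H_2 = 0.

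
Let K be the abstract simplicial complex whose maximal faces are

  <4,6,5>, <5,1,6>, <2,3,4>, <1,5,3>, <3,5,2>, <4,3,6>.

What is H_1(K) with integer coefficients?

Take the total order 1 < 2 < 3 < 4 < 5 < 6 on the vertex set. Then K (dimension 2) consists of the simplices:

  0-simplices (6): [1], [2], [3], [4], [5], [6]
  1-simplices (12): [1,3], [1,5], [1,6], [2,3], [2,4], [2,5], [3,4], [3,5], [3,6], [4,5], [4,6], [5,6]
  2-simplices (6): [1,3,5], [1,5,6], [2,3,4], [2,3,5], [3,4,6], [4,5,6]

so the chain groups are C_0 ≅ Z^6, C_1 ≅ Z^12, C_2 ≅ Z^6.

∂_1: C_1 → C_0 is given by ∂[p,q] = [q] − [p].
As a 6×12 matrix over Z this has rank 5, with invariant factors (1,1,1,1,1).

∂_2: C_2 → C_1 maps a triangle to the signed sum of its edges. For instance
  ∂[3,4,6] = [4,6] − [3,6] + [3,4],
  ∂[4,5,6] = [5,6] − [4,6] + [4,5].
The resulting 12×6 matrix has rank 6, and its Smith normal form has invariant factors (1,1,1,1,1,1).

Now H_k = ker ∂_k / im ∂_{k+1}, so:

  H_1: rank ker ∂_1 − rank ∂_2 = (12 − 5) − 6 = 1, and the invariant factors of ∂_2 are all 1, so H_1 = Z.

H_1 = Z.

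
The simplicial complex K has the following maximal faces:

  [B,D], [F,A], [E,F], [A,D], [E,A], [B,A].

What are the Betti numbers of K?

We work with the vertex ordering A < B < D < E < F. The simplices of K, each written with vertices in increasing order, are:

  0-simplices (5): A, B, D, E, F
  1-simplices (6): AB, AD, AE, AF, BD, EF

so the chain groups are C_0 ≅ Z^5, C_1 ≅ Z^6.

∂_1: C_1 → C_0 is given by ∂[p,q] = [q] − [p]. For instance
  ∂EF = F − E.
The 5×6 boundary matrix has rank 4 and Smith normal form diag(1,1,1,1).

Reading off H_k = ker ∂_k / im ∂_{k+1}:

  H_0: rank C_0 − rank ∂_1 = 5 − 4 = 1, and the invariant factors of ∂_1 are all 1, so H_0 = Z.
  H_1: rank ker ∂_1 − rank ∂_2 = (6 − 4) − 0 = 2, and there is no ∂_2, so H_1 = Z^2.

Hence the Betti numbers are b_0 = 1, b_1 = 2.

b_0 = 1, b_1 = 2.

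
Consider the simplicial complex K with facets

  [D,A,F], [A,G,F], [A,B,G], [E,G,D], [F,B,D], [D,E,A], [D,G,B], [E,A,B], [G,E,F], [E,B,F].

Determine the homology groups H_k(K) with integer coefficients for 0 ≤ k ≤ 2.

Order the vertices as A < B < D < E < F < G. Listing each simplex with vertices in this order, K has dimension 2 with simplices:

  0-simplices (6): A, B, D, E, F, G
  1-simplices (15): AB, AD, AE, AF, AG, BD, BE, BF, BG, DE, DF, DG, EF, EG, FG
  2-simplices (10): ABE, ABG, ADE, ADF, AFG, BDF, BDG, BEF, DEG, EFG

giving chain groups C_0 ≅ Z^6, C_1 ≅ Z^15, C_2 ≅ Z^10.

The boundary map ∂_1: C_1 → C_0 sends each edge [p,q] (with p < q) to q − p. For instance
  ∂AD = D − A.
As a 6×15 matrix over Z this has rank 5, with invariant factors (1,1,1,1,1).

The boundary map ∂_2: C_2 → C_1 acts by ∂[p,q,r] = [q,r] − [p,r] + [p,q]. For instance
  ∂BDF = DF − BF + BD,
  ∂BDG = DG − BG + BD.
As a 15×10 matrix over Z this has rank 10, with invariant factors (1,1,1,1,1,1,1,1,1,2).

Now H_k = ker ∂_k / im ∂_{k+1}, so:

  H_0: rank C_0 − rank ∂_1 = 6 − 5 = 1, and the invariant factors of ∂_1 are all 1, so H_0 = Z.
  H_1: rank ker ∂_1 − rank ∂_2 = (15 − 5) − 10 = 0, and ∂_2 has invariant factor 2 > 1, so H_1 = Z/2Z.
  H_2: rank ker ∂_2 − rank ∂_3 = (10 − 10) − 0 = 0, and there is no ∂_3, so H_2 = 0.

(K is a triangulation of the real projective plane RP^2.)

H_0 = Z,  H_1 = Z/2Z,  H_2 = 0.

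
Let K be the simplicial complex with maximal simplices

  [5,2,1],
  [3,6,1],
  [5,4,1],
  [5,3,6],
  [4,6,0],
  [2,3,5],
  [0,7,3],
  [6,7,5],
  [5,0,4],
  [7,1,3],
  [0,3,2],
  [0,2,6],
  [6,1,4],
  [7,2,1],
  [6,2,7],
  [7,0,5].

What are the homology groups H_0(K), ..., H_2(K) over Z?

Fix the vertex order 0 < 1 < 2 < 3 < 4 < 5 < 6 < 7 and write every simplex with vertices in increasing order. Then dim K = 2 and the simplices of K are:

  0-simplices (8): [0], [1], [2], [3], [4], [5], [6], [7]
  1-simplices (24): (24 of them)
  2-simplices (16): [0,2,3], [0,2,6], [0,3,7], [0,4,5], [0,4,6], [0,5,7], [1,2,5], [1,2,7], [1,3,6], [1,3,7], [1,4,5], [1,4,6], [2,3,5], [2,6,7], [3,5,6], [5,6,7]

Hence C_0 ≅ Z^8, C_1 ≅ Z^24, C_2 ≅ Z^16.

The boundary map ∂_1: C_1 → C_0 is given by ∂[p,q] = [q] − [p]. For instance
  ∂[5,7] = [7] − [5].
This gives a 8×24 integer matrix of rank 7; reducing to Smith normal form yields diagonal entries (1,1,1,1,1,1,1).

∂_2: C_2 → C_1 acts by ∂[p,q,r] = [q,r] − [p,r] + [p,q]. For instance
  ∂[5,6,7] = [6,7] − [5,7] + [5,6],
  ∂[0,4,6] = [4,6] − [0,6] + [0,4].
The 24×16 boundary matrix has rank 15 and Smith normal form diag(1,1,1,1,1,1,1,1,1,1,1,1,1,1,1).

Reading off H_k = ker ∂_k / im ∂_{k+1}:

  H_0: rank C_0 − rank ∂_1 = 8 − 7 = 1, and the invariant factors of ∂_1 are all 1, so H_0 ≅ Z.
  H_1: rank ker ∂_1 − rank ∂_2 = (24 − 7) − 15 = 2, and the invariant factors of ∂_2 are all 1, so H_1 ≅ Z^2.
  H_2: rank ker ∂_2 − rank ∂_3 = (16 − 15) − 0 = 1, and there is no ∂_3, so H_2 ≅ Z.

H_0 ≅ Z,  H_1 ≅ Z^2,  H_2 ≅ Z.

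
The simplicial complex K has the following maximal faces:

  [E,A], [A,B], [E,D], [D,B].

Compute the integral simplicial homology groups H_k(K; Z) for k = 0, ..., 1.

H_0 = Z,  H_1 = Z.

Order the vertices as A < B < D < E. Listing each simplex with vertices in this order, K has dimension 1 with simplices:

  0-simplices (4): A, B, D, E
  1-simplices (4): AB, AE, BD, DE

Hence C_0 ≅ Z^4, C_1 ≅ Z^4.

The boundary map ∂_1: C_1 → C_0 is given by ∂[p,q] = [q] − [p]. For instance
  ∂DE = E − D.
The resulting 4×4 matrix has rank 3, and its Smith normal form has invariant factors (1,1,1).

From H_k ≅ ker(∂_k) / im(∂_{k+1}) we obtain:

  H_0: rank C_0 − rank ∂_1 = 4 − 3 = 1, and the invariant factors of ∂_1 are all 1, so H_0 ≅ Z.
  H_1: rank ker ∂_1 − rank ∂_2 = (4 − 3) − 0 = 1, and there is no ∂_2, so H_1 ≅ Z.

As a check, the Euler characteristic is 4 − 4 = 0, which agrees with 1 − 1 = 0.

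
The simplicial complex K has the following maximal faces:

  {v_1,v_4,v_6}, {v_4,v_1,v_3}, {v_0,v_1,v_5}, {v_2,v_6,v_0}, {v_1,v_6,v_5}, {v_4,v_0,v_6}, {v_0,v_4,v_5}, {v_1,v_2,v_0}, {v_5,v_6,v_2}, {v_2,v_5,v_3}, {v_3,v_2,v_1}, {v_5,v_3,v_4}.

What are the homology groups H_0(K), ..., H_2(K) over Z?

H_0 ≅ Z,  H_1 ≅ Z/2,  H_2 = 0.

Fix the vertex order v_0 < v_1 < v_2 < v_3 < v_4 < v_5 < v_6 and write every simplex with vertices in increasing order. Then dim K = 2 and the simplices of K are:

  0-simplices (7): [v_0], [v_1], [v_2], [v_3], [v_4], [v_5], [v_6]
  1-simplices (18): (18 of them)
  2-simplices (12): (12 of them)

giving chain groups C_0 ≅ Z^7, C_1 ≅ Z^18, C_2 ≅ Z^12.

∂_1: C_1 → C_0 sends each edge [p,q] (with p < q) to q − p.
As a 7×18 matrix over Z this has rank 6, with invariant factors (1,1,1,1,1,1).

The boundary map ∂_2: C_2 → C_1 acts by ∂[p,q,r] = [q,r] − [p,r] + [p,q]. For instance
  ∂[v_2,v_5,v_6] = [v_5,v_6] − [v_2,v_6] + [v_2,v_5],
  ∂[v_1,v_4,v_6] = [v_4,v_6] − [v_1,v_6] + [v_1,v_4].
This gives a 18×12 integer matrix of rank 12; reducing to Smith normal form yields diagonal entries (1,1,1,1,1,1,1,1,1,1,1,2).

Computing H_k = (kernel of ∂_k) / (image of ∂_{k+1}):

  H_0: rank C_0 − rank ∂_1 = 7 − 6 = 1, and the invariant factors of ∂_1 are all 1, so H_0 ≅ Z.
  H_1: rank ker ∂_1 − rank ∂_2 = (18 − 6) − 12 = 0, and ∂_2 has invariant factor 2 > 1, so H_1 ≅ Z/2.
  H_2: rank ker ∂_2 − rank ∂_3 = (12 − 12) − 0 = 0, and there is no ∂_3, so H_2 ≅ 0.

As a check, the Euler characteristic is 7 − 18 + 12 = 1, which agrees with 1 − 0 + 0 = 1.
(K is a triangulation of the real projective plane RP^2.)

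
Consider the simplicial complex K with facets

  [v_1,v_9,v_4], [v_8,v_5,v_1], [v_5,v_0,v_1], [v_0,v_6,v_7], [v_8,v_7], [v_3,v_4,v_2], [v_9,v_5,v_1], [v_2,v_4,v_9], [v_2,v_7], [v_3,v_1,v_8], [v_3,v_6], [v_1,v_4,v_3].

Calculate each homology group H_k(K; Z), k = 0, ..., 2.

H_0 ≅ Z,  H_1 ≅ Z^3,  H_2 = 0.

Fix the vertex order v_0 < v_1 < v_2 < v_3 < v_4 < v_5 < v_6 < v_7 < v_8 < v_9 and write every simplex with vertices in increasing order. Then dim K = 2 and the simplices of K are:

  0-simplices (10): [v_0], [v_1], [v_2], [v_3], [v_4], [v_5], [v_6], [v_7], [v_8], [v_9]
  1-simplices (21): (21 of them)
  2-simplices (9): [v_0,v_1,v_5], [v_0,v_6,v_7], [v_1,v_3,v_4], [v_1,v_3,v_8], [v_1,v_4,v_9], [v_1,v_5,v_8], [v_1,v_5,v_9], [v_2,v_3,v_4], [v_2,v_4,v_9]

so the chain groups are C_0 ≅ Z^10, C_1 ≅ Z^21, C_2 ≅ Z^9.

Boundary ∂_1: C_1 → C_0 is given by ∂[p,q] = [q] − [p]. For instance
  ∂[v_2,v_7] = [v_7] − [v_2].
As a 10×21 matrix over Z this has rank 9, with invariant factors (1,1,1,1,1,1,1,1,1).

Boundary ∂_2: C_2 → C_1 maps a triangle to the signed sum of its edges. For instance
  ∂[v_2,v_4,v_9] = [v_4,v_9] − [v_2,v_9] + [v_2,v_4],
  ∂[v_0,v_6,v_7] = [v_6,v_7] − [v_0,v_7] + [v_0,v_6].
As a 21×9 matrix over Z this has rank 9, with invariant factors (1,1,1,1,1,1,1,1,1).

Now H_k = ker ∂_k / im ∂_{k+1}, so:

  H_0: rank C_0 − rank ∂_1 = 10 − 9 = 1, and the invariant factors of ∂_1 are all 1, so H_0 ≅ Z.
  H_1: rank ker ∂_1 − rank ∂_2 = (21 − 9) − 9 = 3, and the invariant factors of ∂_2 are all 1, so H_1 ≅ Z^3.
  H_2: rank ker ∂_2 − rank ∂_3 = (9 − 9) − 0 = 0, and there is no ∂_3, so H_2 ≅ 0.

As a check, the Euler characteristic is 10 − 21 + 9 = -2, which agrees with 1 − 3 + 0 = -2.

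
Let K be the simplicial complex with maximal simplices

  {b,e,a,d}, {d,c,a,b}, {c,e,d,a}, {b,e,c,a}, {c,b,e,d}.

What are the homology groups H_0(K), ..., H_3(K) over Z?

We work with the vertex ordering a < b < c < d < e. The simplices of K, each written with vertices in increasing order, are:

  0-simplices (5): a, b, c, d, e
  1-simplices (10): ab, ac, ad, ae, bc, bd, be, cd, ce, de
  2-simplices (10): abc, abd, abe, acd, ace, ade, bcd, bce, bde, cde
  3-simplices (5): abcd, abce, abde, acde, bcde

Hence C_0 ≅ Z^5, C_1 ≅ Z^10, C_2 ≅ Z^10, C_3 ≅ Z^5.

∂_1: C_1 → C_0 is given by ∂[p,q] = [q] − [p]. For instance
  ∂ab = b − a.
The resulting 5×10 matrix has rank 4, and its Smith normal form has invariant factors (1,1,1,1).

∂_2: C_2 → C_1 acts by ∂[p,q,r] = [q,r] − [p,r] + [p,q]. For instance
  ∂abe = be − ae + ab,
  ∂bcd = cd − bd + bc.
As a 10×10 matrix over Z this has rank 6, with invariant factors (1,1,1,1,1,1).

∂_3: C_3 → C_2 sends each 3-simplex σ to the alternating sum Σ_i (−1)^i (σ with its i-th vertex removed). For instance
  ∂abce = bce − ace + abe − abc,
  ∂acde = cde − ade + ace − acd.
The 10×5 boundary matrix has rank 4 and Smith normal form diag(1,1,1,1).

Now H_k = ker ∂_k / im ∂_{k+1}, so:

  H_0: rank C_0 − rank ∂_1 = 5 − 4 = 1, and the invariant factors of ∂_1 are all 1, so H_0 ≅ Z.
  H_1: rank ker ∂_1 − rank ∂_2 = (10 − 4) − 6 = 0, and the invariant factors of ∂_2 are all 1, so H_1 ≅ 0.
  H_2: rank ker ∂_2 − rank ∂_3 = (10 − 6) − 4 = 0, and the invariant factors of ∂_3 are all 1, so H_2 ≅ 0.
  H_3: rank ker ∂_3 − rank ∂_4 = (5 − 4) − 0 = 1, and there is no ∂_4, so H_3 ≅ Z.

(K is a triangulation of the 3-sphere S^3.)

H_0 ≅ Z,  H_1 = 0,  H_2 = 0,  H_3 ≅ Z.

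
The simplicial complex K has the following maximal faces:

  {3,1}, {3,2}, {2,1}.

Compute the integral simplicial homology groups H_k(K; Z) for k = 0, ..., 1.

H_0 ≅ Z,  H_1 ≅ Z.

Take the total order 1 < 2 < 3 on the vertex set. Then K (dimension 1) consists of the simplices:

  0-simplices (3): [1], [2], [3]
  1-simplices (3): [1,2], [1,3], [2,3]

Hence C_0 ≅ Z^3, C_1 ≅ Z^3.

The boundary map ∂_1: C_1 → C_0 sends each edge [p,q] (with p < q) to q − p.
The 3×3 boundary matrix has rank 2 and Smith normal form diag(1,1).

From H_k ≅ ker(∂_k) / im(∂_{k+1}) we obtain:

  H_0: rank C_0 − rank ∂_1 = 3 − 2 = 1, and the invariant factors of ∂_1 are all 1, so H_0 ≅ Z.
  H_1: rank ker ∂_1 − rank ∂_2 = (3 − 2) − 0 = 1, and there is no ∂_2, so H_1 ≅ Z.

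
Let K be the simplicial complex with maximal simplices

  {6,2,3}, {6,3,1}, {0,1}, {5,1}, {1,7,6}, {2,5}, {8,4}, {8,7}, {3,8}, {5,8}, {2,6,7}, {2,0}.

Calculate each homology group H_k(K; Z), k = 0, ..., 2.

Fix the vertex order 0 < 1 < 2 < 3 < 4 < 5 < 6 < 7 < 8 and write every simplex with vertices in increasing order. Then dim K = 2 and the simplices of K are:

  0-simplices (9): [0], [1], [2], [3], [4], [5], [6], [7], [8]
  1-simplices (16): [0,1], [0,2], [1,3], [1,5], [1,6], [1,7], [2,3], [2,5], [2,6], [2,7], [3,6], [3,8], [4,8], [5,8], [6,7], [7,8]
  2-simplices (4): [1,3,6], [1,6,7], [2,3,6], [2,6,7]

Hence C_0 ≅ Z^9, C_1 ≅ Z^16, C_2 ≅ Z^4.

Boundary ∂_1: C_1 → C_0 maps an edge to its endpoints' difference, ∂[p,q] = q − p.
The resulting 9×16 matrix has rank 8, and its Smith normal form has invariant factors (1,1,1,1,1,1,1,1).

∂_2: C_2 → C_1 sends each 2-simplex [p,q,r] to [q,r] − [p,r] + [p,q]. For instance
  ∂[1,6,7] = [6,7] − [1,7] + [1,6],
  ∂[2,3,6] = [3,6] − [2,6] + [2,3].
The resulting 16×4 matrix has rank 4, and its Smith normal form has invariant factors (1,1,1,1).

From H_k ≅ ker(∂_k) / im(∂_{k+1}) we obtain:

  H_0: rank C_0 − rank ∂_1 = 9 − 8 = 1, and the invariant factors of ∂_1 are all 1, so H_0 = Z.
  H_1: rank ker ∂_1 − rank ∂_2 = (16 − 8) − 4 = 4, and the invariant factors of ∂_2 are all 1, so H_1 = Z^4.
  H_2: rank ker ∂_2 − rank ∂_3 = (4 − 4) − 0 = 0, and there is no ∂_3, so H_2 = 0.

As a check, the Euler characteristic is 9 − 16 + 4 = -3, which agrees with 1 − 4 + 0 = -3.

H_0 = Z,  H_1 = Z^4,  H_2 = 0.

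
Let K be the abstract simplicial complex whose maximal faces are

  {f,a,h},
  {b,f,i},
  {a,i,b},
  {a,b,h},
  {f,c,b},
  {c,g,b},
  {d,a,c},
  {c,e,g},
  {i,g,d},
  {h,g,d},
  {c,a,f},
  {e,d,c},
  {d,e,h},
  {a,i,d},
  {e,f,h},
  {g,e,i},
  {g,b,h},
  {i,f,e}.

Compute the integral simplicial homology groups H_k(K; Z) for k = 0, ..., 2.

We work with the vertex ordering a < b < c < d < e < f < g < h < i. The simplices of K, each written with vertices in increasing order, are:

  0-simplices (9): a, b, c, d, e, f, g, h, i
  1-simplices (27): ab, ac, ad, af, ah, ai, bc, bf, bg, bh, bi, cd, ce, cf, cg, de, dg, dh, di, ef, eg, eh, ei, fh, fi, gh, gi
  2-simplices (18): abh, abi, acd, acf, adi, afh, bcf, bcg, bfi, bgh, cde, ceg, deh, dgh, dgi, efh, efi, egi

so the chain groups are C_0 ≅ Z^9, C_1 ≅ Z^27, C_2 ≅ Z^18.

∂_1: C_1 → C_0 maps an edge to its endpoints' difference, ∂[p,q] = q − p. For instance
  ∂bh = h − b.
This gives a 9×27 integer matrix of rank 8; reducing to Smith normal form yields diagonal entries (1,1,1,1,1,1,1,1).

∂_2: C_2 → C_1 maps a triangle to the signed sum of its edges. For instance
  ∂bgh = gh − bh + bg,
  ∂cde = de − ce + cd.
As a 27×18 matrix over Z this has rank 18, with invariant factors (1,1,1,1,1,1,1,1,1,1,1,1,1,1,1,1,1,2).

Computing H_k = (kernel of ∂_k) / (image of ∂_{k+1}):

  H_0: rank C_0 − rank ∂_1 = 9 − 8 = 1, and the invariant factors of ∂_1 are all 1, so H_0 ≅ Z.
  H_1: rank ker ∂_1 − rank ∂_2 = (27 − 8) − 18 = 1, and ∂_2 has invariant factor 2 > 1, so H_1 ≅ Z × Z/2.
  H_2: rank ker ∂_2 − rank ∂_3 = (18 − 18) − 0 = 0, and there is no ∂_3, so H_2 ≅ 0.

As a check, the Euler characteristic is 9 − 27 + 18 = 0, which agrees with 1 − 1 + 0 = 0.

H_0 ≅ Z,  H_1 ≅ Z × Z/2,  H_2 = 0.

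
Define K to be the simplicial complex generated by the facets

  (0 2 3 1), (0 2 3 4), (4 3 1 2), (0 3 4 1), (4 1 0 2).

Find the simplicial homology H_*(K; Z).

Fix the vertex order 0 < 1 < 2 < 3 < 4 and write every simplex with vertices in increasing order. Then dim K = 3 and the simplices of K are:

  0-simplices (5): [0], [1], [2], [3], [4]
  1-simplices (10): [0,1], [0,2], [0,3], [0,4], [1,2], [1,3], [1,4], [2,3], [2,4], [3,4]
  2-simplices (10): [0,1,2], [0,1,3], [0,1,4], [0,2,3], [0,2,4], [0,3,4], [1,2,3], [1,2,4], [1,3,4], [2,3,4]
  3-simplices (5): [0,1,2,3], [0,1,2,4], [0,1,3,4], [0,2,3,4], [1,2,3,4]

giving chain groups C_0 ≅ Z^5, C_1 ≅ Z^10, C_2 ≅ Z^10, C_3 ≅ Z^5.

∂_1: C_1 → C_0 maps an edge to its endpoints' difference, ∂[p,q] = q − p.
The resulting 5×10 matrix has rank 4, and its Smith normal form has invariant factors (1,1,1,1).

∂_2: C_2 → C_1 acts by ∂[p,q,r] = [q,r] − [p,r] + [p,q]. For instance
  ∂[0,2,4] = [2,4] − [0,4] + [0,2],
  ∂[1,3,4] = [3,4] − [1,4] + [1,3].
This gives a 10×10 integer matrix of rank 6; reducing to Smith normal form yields diagonal entries (1,1,1,1,1,1).

The boundary map ∂_3: C_3 → C_2 sends each 3-simplex σ to the alternating sum Σ_i (−1)^i (σ with its i-th vertex removed). For instance
  ∂[0,1,2,4] = [1,2,4] − [0,2,4] + [0,1,4] − [0,1,2],
  ∂[0,1,3,4] = [1,3,4] − [0,3,4] + [0,1,4] − [0,1,3].
The resulting 10×5 matrix has rank 4, and its Smith normal form has invariant factors (1,1,1,1).

Computing H_k = (kernel of ∂_k) / (image of ∂_{k+1}):

  H_0: rank C_0 − rank ∂_1 = 5 − 4 = 1, and the invariant factors of ∂_1 are all 1, so H_0 ≅ Z.
  H_1: rank ker ∂_1 − rank ∂_2 = (10 − 4) − 6 = 0, and the invariant factors of ∂_2 are all 1, so H_1 ≅ 0.
  H_2: rank ker ∂_2 − rank ∂_3 = (10 − 6) − 4 = 0, and the invariant factors of ∂_3 are all 1, so H_2 ≅ 0.
  H_3: rank ker ∂_3 − rank ∂_4 = (5 − 4) − 0 = 1, and there is no ∂_4, so H_3 ≅ Z.

As a check, the Euler characteristic is 5 − 10 + 10 − 5 = 0, which agrees with 1 − 0 + 0 − 1 = 0.

H_0 = Z,  H_1 = 0,  H_2 = 0,  H_3 = Z.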